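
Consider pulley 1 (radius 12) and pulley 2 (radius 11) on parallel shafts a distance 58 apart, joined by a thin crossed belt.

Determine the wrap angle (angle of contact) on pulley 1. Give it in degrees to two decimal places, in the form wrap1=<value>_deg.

crossed belt: β = asin((r1+r2)/C) = asin(23/58) = 23.3628°
wrap1 = wrap2 = π + 2β = 226.7256°

wrap1=226.73_deg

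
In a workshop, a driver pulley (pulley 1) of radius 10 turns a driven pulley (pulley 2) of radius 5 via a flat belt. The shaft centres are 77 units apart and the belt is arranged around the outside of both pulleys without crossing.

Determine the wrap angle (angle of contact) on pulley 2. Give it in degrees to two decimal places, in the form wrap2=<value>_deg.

wrap2=172.55_deg

open belt: β = asin((r2−r1)/C) = asin(-5/77) = -3.7231°
wrap1 = π − 2β = 187.4462°
wrap2 = π + 2β = 172.5538°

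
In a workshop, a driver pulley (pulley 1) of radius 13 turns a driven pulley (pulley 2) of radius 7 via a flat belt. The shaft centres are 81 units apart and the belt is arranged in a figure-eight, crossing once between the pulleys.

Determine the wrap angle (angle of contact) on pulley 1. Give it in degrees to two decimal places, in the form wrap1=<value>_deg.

crossed belt: β = asin((r1+r2)/C) = asin(20/81) = 14.2949°
wrap1 = wrap2 = π + 2β = 208.5899°

wrap1=208.59_deg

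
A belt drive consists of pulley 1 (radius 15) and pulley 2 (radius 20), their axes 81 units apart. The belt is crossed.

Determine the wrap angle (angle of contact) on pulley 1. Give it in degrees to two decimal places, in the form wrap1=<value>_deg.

crossed belt: β = asin((r1+r2)/C) = asin(35/81) = 25.6008°
wrap1 = wrap2 = π + 2β = 231.2017°

wrap1=231.20_deg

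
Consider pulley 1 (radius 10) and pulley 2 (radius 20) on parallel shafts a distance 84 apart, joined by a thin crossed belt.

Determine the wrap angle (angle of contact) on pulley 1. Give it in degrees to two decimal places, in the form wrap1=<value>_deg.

wrap1=221.85_deg

crossed belt: β = asin((r1+r2)/C) = asin(30/84) = 20.9248°
wrap1 = wrap2 = π + 2β = 221.8497°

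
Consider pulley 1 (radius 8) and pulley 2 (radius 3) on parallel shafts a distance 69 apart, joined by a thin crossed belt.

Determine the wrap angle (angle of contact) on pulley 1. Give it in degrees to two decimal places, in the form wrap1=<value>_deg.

crossed belt: β = asin((r1+r2)/C) = asin(11/69) = 9.1732°
wrap1 = wrap2 = π + 2β = 198.3465°

wrap1=198.35_deg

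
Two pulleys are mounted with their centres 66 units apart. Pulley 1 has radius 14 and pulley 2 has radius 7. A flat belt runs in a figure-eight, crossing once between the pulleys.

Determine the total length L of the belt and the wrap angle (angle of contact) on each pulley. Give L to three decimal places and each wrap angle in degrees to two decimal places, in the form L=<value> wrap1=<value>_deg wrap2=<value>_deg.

L=204.713 wrap1=217.11_deg wrap2=217.11_deg

crossed belt: β = asin((r1+r2)/C) = asin(21/66) = 18.5530°
wrap1 = wrap2 = π + 2β = 217.1060°
tangent length = C·cosβ = 62.5700
L = (r1+r2)·wrap + 2·C·cosβ = 21·3.7892 + 2·62.5700 = 204.7134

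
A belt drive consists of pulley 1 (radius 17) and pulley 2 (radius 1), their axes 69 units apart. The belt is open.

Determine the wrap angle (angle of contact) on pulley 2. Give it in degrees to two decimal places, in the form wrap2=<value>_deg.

open belt: β = asin((r2−r1)/C) = asin(-16/69) = -13.4080°
wrap1 = π − 2β = 206.8160°
wrap2 = π + 2β = 153.1840°

wrap2=153.18_deg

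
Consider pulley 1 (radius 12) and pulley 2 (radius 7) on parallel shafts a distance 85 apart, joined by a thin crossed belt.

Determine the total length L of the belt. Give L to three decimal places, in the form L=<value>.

L=233.955

crossed belt: β = asin((r1+r2)/C) = asin(19/85) = 12.9164°
wrap1 = wrap2 = π + 2β = 205.8328°
tangent length = C·cosβ = 82.8493
L = (r1+r2)·wrap + 2·C·cosβ = 19·3.5925 + 2·82.8493 = 233.9553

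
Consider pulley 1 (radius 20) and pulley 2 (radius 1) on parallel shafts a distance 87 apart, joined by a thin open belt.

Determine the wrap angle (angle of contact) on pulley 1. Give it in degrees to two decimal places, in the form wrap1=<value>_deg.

open belt: β = asin((r2−r1)/C) = asin(-19/87) = -12.6145°
wrap1 = π − 2β = 205.2291°
wrap2 = π + 2β = 154.7709°

wrap1=205.23_deg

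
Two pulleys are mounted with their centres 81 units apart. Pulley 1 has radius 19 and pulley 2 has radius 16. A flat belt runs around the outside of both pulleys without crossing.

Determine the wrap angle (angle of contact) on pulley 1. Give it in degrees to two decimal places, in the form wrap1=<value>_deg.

open belt: β = asin((r2−r1)/C) = asin(-3/81) = -2.1226°
wrap1 = π − 2β = 184.2451°
wrap2 = π + 2β = 175.7549°

wrap1=184.25_deg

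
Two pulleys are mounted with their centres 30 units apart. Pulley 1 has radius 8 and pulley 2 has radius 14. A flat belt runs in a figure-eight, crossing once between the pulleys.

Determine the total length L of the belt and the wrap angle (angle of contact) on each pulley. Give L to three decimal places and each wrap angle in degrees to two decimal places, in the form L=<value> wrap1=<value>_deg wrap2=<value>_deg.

L=146.129 wrap1=274.33_deg wrap2=274.33_deg

crossed belt: β = asin((r1+r2)/C) = asin(22/30) = 47.1666°
wrap1 = wrap2 = π + 2β = 274.3331°
tangent length = C·cosβ = 20.3961
L = (r1+r2)·wrap + 2·C·cosβ = 22·4.7880 + 2·20.3961 = 146.1285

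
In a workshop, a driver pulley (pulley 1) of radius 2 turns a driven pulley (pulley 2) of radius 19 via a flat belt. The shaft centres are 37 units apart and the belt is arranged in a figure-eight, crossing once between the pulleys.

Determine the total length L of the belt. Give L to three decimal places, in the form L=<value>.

crossed belt: β = asin((r1+r2)/C) = asin(21/37) = 34.5808°
wrap1 = wrap2 = π + 2β = 249.1616°
tangent length = C·cosβ = 30.4631
L = (r1+r2)·wrap + 2·C·cosβ = 21·4.3487 + 2·30.4631 = 152.2487

L=152.249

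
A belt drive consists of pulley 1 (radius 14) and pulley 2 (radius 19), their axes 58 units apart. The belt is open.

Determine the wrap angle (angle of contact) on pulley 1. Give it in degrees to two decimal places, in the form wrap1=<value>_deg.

wrap1=170.11_deg

open belt: β = asin((r2−r1)/C) = asin(5/58) = 4.9454°
wrap1 = π − 2β = 170.1091°
wrap2 = π + 2β = 189.8909°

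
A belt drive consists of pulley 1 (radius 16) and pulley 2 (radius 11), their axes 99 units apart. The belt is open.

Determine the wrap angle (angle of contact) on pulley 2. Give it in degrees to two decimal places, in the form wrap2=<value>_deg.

wrap2=174.21_deg

open belt: β = asin((r2−r1)/C) = asin(-5/99) = -2.8950°
wrap1 = π − 2β = 185.7899°
wrap2 = π + 2β = 174.2101°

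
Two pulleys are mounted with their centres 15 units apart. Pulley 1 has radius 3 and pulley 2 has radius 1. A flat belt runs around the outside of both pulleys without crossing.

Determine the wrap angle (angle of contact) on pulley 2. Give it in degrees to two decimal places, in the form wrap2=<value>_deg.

wrap2=164.68_deg

open belt: β = asin((r2−r1)/C) = asin(-2/15) = -7.6623°
wrap1 = π − 2β = 195.3245°
wrap2 = π + 2β = 164.6755°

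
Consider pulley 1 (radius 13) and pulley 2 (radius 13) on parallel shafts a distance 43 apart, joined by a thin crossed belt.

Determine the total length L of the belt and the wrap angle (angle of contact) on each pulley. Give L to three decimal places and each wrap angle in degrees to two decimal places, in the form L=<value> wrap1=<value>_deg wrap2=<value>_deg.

crossed belt: β = asin((r1+r2)/C) = asin(26/43) = 37.2037°
wrap1 = wrap2 = π + 2β = 254.4075°
tangent length = C·cosβ = 34.2491
L = (r1+r2)·wrap + 2·C·cosβ = 26·4.4402 + 2·34.2491 = 183.9446

L=183.945 wrap1=254.41_deg wrap2=254.41_deg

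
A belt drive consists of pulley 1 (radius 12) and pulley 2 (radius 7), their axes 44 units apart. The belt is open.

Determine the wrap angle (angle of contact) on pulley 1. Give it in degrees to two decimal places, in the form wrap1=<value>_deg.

wrap1=193.05_deg

open belt: β = asin((r2−r1)/C) = asin(-5/44) = -6.5250°
wrap1 = π − 2β = 193.0500°
wrap2 = π + 2β = 166.9500°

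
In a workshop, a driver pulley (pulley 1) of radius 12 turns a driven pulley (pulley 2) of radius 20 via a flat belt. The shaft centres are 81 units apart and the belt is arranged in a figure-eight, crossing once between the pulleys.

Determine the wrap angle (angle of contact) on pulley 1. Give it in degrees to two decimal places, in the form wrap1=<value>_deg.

crossed belt: β = asin((r1+r2)/C) = asin(32/81) = 23.2698°
wrap1 = wrap2 = π + 2β = 226.5396°

wrap1=226.54_deg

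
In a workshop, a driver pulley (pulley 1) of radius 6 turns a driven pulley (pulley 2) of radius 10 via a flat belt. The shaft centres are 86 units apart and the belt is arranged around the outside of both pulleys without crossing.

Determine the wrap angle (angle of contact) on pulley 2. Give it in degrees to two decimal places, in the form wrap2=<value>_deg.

open belt: β = asin((r2−r1)/C) = asin(4/86) = 2.6659°
wrap1 = π − 2β = 174.6682°
wrap2 = π + 2β = 185.3318°

wrap2=185.33_deg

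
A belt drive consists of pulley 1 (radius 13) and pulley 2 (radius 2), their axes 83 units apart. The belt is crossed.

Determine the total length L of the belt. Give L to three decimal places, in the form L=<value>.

L=215.842

crossed belt: β = asin((r1+r2)/C) = asin(15/83) = 10.4119°
wrap1 = wrap2 = π + 2β = 200.8237°
tangent length = C·cosβ = 81.6333
L = (r1+r2)·wrap + 2·C·cosβ = 15·3.5050 + 2·81.6333 = 215.8422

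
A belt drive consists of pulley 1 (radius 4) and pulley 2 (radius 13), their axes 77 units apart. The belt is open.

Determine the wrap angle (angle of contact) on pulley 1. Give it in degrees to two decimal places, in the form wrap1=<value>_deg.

wrap1=166.58_deg

open belt: β = asin((r2−r1)/C) = asin(9/77) = 6.7123°
wrap1 = π − 2β = 166.5755°
wrap2 = π + 2β = 193.4245°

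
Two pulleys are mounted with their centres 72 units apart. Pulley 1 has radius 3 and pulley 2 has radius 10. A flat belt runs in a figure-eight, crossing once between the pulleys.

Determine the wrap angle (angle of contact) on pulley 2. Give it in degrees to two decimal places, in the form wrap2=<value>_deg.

wrap2=200.80_deg

crossed belt: β = asin((r1+r2)/C) = asin(13/72) = 10.4021°
wrap1 = wrap2 = π + 2β = 200.8042°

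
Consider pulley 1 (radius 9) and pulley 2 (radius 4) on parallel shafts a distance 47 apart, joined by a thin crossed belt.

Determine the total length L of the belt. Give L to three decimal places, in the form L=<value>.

crossed belt: β = asin((r1+r2)/C) = asin(13/47) = 16.0571°
wrap1 = wrap2 = π + 2β = 212.1143°
tangent length = C·cosβ = 45.1664
L = (r1+r2)·wrap + 2·C·cosβ = 13·3.7021 + 2·45.1664 = 138.4599

L=138.460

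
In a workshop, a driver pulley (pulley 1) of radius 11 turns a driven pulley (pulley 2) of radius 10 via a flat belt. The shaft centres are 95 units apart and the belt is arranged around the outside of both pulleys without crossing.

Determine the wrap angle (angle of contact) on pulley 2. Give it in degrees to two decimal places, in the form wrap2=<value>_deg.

wrap2=178.79_deg

open belt: β = asin((r2−r1)/C) = asin(-1/95) = -0.6031°
wrap1 = π − 2β = 181.2062°
wrap2 = π + 2β = 178.7938°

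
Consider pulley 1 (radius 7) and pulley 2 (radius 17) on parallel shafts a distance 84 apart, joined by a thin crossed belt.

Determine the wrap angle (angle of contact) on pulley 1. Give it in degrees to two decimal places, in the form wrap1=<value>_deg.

wrap1=213.20_deg

crossed belt: β = asin((r1+r2)/C) = asin(24/84) = 16.6015°
wrap1 = wrap2 = π + 2β = 213.2031°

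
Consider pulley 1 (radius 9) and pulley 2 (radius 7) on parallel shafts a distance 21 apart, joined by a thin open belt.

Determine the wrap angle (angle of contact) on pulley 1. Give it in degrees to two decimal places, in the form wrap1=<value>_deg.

open belt: β = asin((r2−r1)/C) = asin(-2/21) = -5.4650°
wrap1 = π − 2β = 190.9300°
wrap2 = π + 2β = 169.0700°

wrap1=190.93_deg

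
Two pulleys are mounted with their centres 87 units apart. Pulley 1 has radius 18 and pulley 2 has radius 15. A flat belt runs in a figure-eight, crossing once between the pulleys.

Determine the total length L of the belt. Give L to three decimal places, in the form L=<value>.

L=290.347

crossed belt: β = asin((r1+r2)/C) = asin(33/87) = 22.2910°
wrap1 = wrap2 = π + 2β = 224.5819°
tangent length = C·cosβ = 80.4984
L = (r1+r2)·wrap + 2·C·cosβ = 33·3.9197 + 2·80.4984 = 290.3468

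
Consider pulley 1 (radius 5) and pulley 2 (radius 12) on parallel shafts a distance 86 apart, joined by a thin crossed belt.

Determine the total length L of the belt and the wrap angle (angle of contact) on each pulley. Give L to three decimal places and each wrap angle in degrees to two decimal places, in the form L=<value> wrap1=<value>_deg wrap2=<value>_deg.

crossed belt: β = asin((r1+r2)/C) = asin(17/86) = 11.4010°
wrap1 = wrap2 = π + 2β = 202.8020°
tangent length = C·cosβ = 84.3030
L = (r1+r2)·wrap + 2·C·cosβ = 17·3.5396 + 2·84.3030 = 228.7786

L=228.779 wrap1=202.80_deg wrap2=202.80_deg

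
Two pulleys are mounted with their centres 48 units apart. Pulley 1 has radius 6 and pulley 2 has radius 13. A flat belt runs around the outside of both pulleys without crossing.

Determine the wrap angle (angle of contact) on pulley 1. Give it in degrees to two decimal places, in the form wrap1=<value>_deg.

wrap1=163.23_deg

open belt: β = asin((r2−r1)/C) = asin(7/48) = 8.3855°
wrap1 = π − 2β = 163.2289°
wrap2 = π + 2β = 196.7711°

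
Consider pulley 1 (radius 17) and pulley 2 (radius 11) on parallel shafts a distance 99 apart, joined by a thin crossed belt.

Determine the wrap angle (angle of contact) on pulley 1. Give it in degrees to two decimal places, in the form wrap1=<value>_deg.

wrap1=212.86_deg

crossed belt: β = asin((r1+r2)/C) = asin(28/99) = 16.4291°
wrap1 = wrap2 = π + 2β = 212.8582°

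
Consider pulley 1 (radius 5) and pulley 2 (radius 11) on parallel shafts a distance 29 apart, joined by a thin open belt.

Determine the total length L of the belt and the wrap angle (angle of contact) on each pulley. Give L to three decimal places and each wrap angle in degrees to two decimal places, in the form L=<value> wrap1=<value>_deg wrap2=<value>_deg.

open belt: β = asin((r2−r1)/C) = asin(6/29) = 11.9405°
wrap1 = π − 2β = 156.1189°
wrap2 = π + 2β = 203.8811°
tangent length = C·cosβ = 28.3725
L = r1·wrap1 + r2·wrap2 + 2·C·cosβ = 5·2.7248 + 11·3.5584 + 2·28.3725 = 109.5113

L=109.511 wrap1=156.12_deg wrap2=203.88_deg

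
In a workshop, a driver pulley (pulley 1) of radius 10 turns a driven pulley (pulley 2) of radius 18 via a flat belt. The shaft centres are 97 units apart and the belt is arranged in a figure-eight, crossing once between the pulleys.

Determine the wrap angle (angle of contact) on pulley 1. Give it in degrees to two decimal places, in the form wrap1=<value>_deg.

wrap1=213.56_deg

crossed belt: β = asin((r1+r2)/C) = asin(28/97) = 16.7777°
wrap1 = wrap2 = π + 2β = 213.5555°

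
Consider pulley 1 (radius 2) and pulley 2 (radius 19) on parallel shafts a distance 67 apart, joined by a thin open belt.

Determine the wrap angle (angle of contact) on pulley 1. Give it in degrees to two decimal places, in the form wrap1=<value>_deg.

open belt: β = asin((r2−r1)/C) = asin(17/67) = 14.6984°
wrap1 = π − 2β = 150.6032°
wrap2 = π + 2β = 209.3968°

wrap1=150.60_deg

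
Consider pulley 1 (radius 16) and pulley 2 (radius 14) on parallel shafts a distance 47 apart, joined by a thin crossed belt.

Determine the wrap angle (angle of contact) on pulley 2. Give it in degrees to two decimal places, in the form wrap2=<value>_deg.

wrap2=259.33_deg

crossed belt: β = asin((r1+r2)/C) = asin(30/47) = 39.6650°
wrap1 = wrap2 = π + 2β = 259.3300°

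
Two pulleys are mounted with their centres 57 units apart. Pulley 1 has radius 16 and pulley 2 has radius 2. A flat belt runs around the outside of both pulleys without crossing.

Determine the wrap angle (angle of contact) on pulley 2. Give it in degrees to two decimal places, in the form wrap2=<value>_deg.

wrap2=151.56_deg

open belt: β = asin((r2−r1)/C) = asin(-14/57) = -14.2181°
wrap1 = π − 2β = 208.4362°
wrap2 = π + 2β = 151.5638°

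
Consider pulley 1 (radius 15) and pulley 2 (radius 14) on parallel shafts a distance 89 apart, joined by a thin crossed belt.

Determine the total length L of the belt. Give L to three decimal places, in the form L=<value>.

crossed belt: β = asin((r1+r2)/C) = asin(29/89) = 19.0166°
wrap1 = wrap2 = π + 2β = 218.0333°
tangent length = C·cosβ = 84.1427
L = (r1+r2)·wrap + 2·C·cosβ = 29·3.8054 + 2·84.1427 = 278.6420

L=278.642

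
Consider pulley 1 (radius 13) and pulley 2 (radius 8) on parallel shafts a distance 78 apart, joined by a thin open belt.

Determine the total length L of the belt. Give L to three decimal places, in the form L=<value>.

open belt: β = asin((r2−r1)/C) = asin(-5/78) = -3.6753°
wrap1 = π − 2β = 187.3507°
wrap2 = π + 2β = 172.6493°
tangent length = C·cosβ = 77.8396
L = r1·wrap1 + r2·wrap2 + 2·C·cosβ = 13·3.2699 + 8·3.0133 + 2·77.8396 = 222.2941

L=222.294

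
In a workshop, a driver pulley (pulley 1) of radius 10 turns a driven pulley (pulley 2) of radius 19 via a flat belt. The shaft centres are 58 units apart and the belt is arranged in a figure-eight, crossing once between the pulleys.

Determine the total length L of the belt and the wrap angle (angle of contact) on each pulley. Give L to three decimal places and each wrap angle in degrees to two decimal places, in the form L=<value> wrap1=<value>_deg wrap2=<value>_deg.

L=221.934 wrap1=240.00_deg wrap2=240.00_deg

crossed belt: β = asin((r1+r2)/C) = asin(29/58) = 30.0000°
wrap1 = wrap2 = π + 2β = 240.0000°
tangent length = C·cosβ = 50.2295
L = (r1+r2)·wrap + 2·C·cosβ = 29·4.1888 + 2·50.2295 = 221.9339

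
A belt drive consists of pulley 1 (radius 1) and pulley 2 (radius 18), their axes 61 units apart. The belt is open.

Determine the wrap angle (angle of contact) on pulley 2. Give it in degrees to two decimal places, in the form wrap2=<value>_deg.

open belt: β = asin((r2−r1)/C) = asin(17/61) = 16.1819°
wrap1 = π − 2β = 147.6361°
wrap2 = π + 2β = 212.3639°

wrap2=212.36_deg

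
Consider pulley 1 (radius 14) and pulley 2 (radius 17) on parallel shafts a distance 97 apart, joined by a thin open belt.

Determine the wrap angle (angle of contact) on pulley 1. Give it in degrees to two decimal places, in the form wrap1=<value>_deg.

open belt: β = asin((r2−r1)/C) = asin(3/97) = 1.7723°
wrap1 = π − 2β = 176.4554°
wrap2 = π + 2β = 183.5446°

wrap1=176.46_deg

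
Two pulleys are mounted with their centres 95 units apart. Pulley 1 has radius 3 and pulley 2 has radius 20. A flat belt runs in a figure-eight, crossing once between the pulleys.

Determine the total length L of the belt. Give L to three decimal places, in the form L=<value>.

crossed belt: β = asin((r1+r2)/C) = asin(23/95) = 14.0108°
wrap1 = wrap2 = π + 2β = 208.0217°
tangent length = C·cosβ = 92.1737
L = (r1+r2)·wrap + 2·C·cosβ = 23·3.6307 + 2·92.1737 = 267.8527

L=267.853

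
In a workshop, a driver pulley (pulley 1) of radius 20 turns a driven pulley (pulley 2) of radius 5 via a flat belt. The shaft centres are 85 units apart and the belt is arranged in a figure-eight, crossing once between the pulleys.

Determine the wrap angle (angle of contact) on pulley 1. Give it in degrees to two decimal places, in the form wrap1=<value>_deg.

crossed belt: β = asin((r1+r2)/C) = asin(25/85) = 17.1046°
wrap1 = wrap2 = π + 2β = 214.2093°

wrap1=214.21_deg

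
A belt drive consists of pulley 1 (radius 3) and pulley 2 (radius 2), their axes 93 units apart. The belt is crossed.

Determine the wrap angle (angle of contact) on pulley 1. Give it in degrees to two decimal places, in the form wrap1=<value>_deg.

crossed belt: β = asin((r1+r2)/C) = asin(5/93) = 3.0819°
wrap1 = wrap2 = π + 2β = 186.1638°

wrap1=186.16_deg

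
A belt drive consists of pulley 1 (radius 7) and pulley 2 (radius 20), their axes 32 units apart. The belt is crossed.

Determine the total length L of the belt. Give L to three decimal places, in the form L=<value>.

crossed belt: β = asin((r1+r2)/C) = asin(27/32) = 57.5383°
wrap1 = wrap2 = π + 2β = 295.0765°
tangent length = C·cosβ = 17.1756
L = (r1+r2)·wrap + 2·C·cosβ = 27·5.1501 + 2·17.1756 = 173.4027

L=173.403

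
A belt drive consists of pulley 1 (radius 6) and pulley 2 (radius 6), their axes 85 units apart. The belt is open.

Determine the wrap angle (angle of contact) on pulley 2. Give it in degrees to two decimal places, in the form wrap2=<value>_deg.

open belt: β = asin((r2−r1)/C) = asin(0/85) = 0.0000°
wrap1 = π − 2β = 180.0000°
wrap2 = π + 2β = 180.0000°

wrap2=180.00_deg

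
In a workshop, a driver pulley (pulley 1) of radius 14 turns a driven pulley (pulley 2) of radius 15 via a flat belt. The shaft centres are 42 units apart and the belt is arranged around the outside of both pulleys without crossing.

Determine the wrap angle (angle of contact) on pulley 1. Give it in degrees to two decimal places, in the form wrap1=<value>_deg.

open belt: β = asin((r2−r1)/C) = asin(1/42) = 1.3643°
wrap1 = π − 2β = 177.2714°
wrap2 = π + 2β = 182.7286°

wrap1=177.27_deg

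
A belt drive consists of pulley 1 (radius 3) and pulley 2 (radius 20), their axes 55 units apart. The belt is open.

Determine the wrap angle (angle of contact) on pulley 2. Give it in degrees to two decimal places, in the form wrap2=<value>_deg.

wrap2=216.01_deg

open belt: β = asin((r2−r1)/C) = asin(17/55) = 18.0045°
wrap1 = π − 2β = 143.9911°
wrap2 = π + 2β = 216.0089°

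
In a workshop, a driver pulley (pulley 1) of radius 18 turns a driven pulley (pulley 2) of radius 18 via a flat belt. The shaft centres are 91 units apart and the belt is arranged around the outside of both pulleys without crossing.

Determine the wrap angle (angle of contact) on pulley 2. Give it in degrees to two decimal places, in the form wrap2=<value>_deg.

open belt: β = asin((r2−r1)/C) = asin(0/91) = 0.0000°
wrap1 = π − 2β = 180.0000°
wrap2 = π + 2β = 180.0000°

wrap2=180.00_deg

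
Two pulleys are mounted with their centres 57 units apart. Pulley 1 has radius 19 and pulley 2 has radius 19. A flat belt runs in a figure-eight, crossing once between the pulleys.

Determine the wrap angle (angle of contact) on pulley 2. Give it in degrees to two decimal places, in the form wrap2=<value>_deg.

crossed belt: β = asin((r1+r2)/C) = asin(38/57) = 41.8103°
wrap1 = wrap2 = π + 2β = 263.6206°

wrap2=263.62_deg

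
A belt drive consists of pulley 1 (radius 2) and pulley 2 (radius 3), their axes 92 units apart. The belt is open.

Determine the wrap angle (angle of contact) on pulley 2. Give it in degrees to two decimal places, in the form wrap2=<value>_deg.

open belt: β = asin((r2−r1)/C) = asin(1/92) = 0.6228°
wrap1 = π − 2β = 178.7544°
wrap2 = π + 2β = 181.2456°

wrap2=181.25_deg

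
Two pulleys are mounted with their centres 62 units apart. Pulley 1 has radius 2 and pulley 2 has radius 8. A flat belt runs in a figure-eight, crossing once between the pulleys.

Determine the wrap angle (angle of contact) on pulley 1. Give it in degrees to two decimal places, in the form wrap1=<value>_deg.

crossed belt: β = asin((r1+r2)/C) = asin(10/62) = 9.2818°
wrap1 = wrap2 = π + 2β = 198.5636°

wrap1=198.56_deg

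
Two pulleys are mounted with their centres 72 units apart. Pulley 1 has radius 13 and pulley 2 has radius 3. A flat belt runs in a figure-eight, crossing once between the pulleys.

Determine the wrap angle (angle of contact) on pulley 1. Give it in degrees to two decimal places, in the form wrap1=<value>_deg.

crossed belt: β = asin((r1+r2)/C) = asin(16/72) = 12.8396°
wrap1 = wrap2 = π + 2β = 205.6792°

wrap1=205.68_deg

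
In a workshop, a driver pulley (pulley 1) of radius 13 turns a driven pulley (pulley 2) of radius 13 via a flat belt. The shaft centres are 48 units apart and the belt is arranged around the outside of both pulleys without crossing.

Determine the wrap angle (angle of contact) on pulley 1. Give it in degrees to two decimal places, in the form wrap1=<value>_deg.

open belt: β = asin((r2−r1)/C) = asin(0/48) = 0.0000°
wrap1 = π − 2β = 180.0000°
wrap2 = π + 2β = 180.0000°

wrap1=180.00_deg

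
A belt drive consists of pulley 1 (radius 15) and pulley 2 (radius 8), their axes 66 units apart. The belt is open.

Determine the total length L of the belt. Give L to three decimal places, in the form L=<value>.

open belt: β = asin((r2−r1)/C) = asin(-7/66) = -6.0883°
wrap1 = π − 2β = 192.1766°
wrap2 = π + 2β = 167.8234°
tangent length = C·cosβ = 65.6277
L = r1·wrap1 + r2·wrap2 + 2·C·cosβ = 15·3.3541 + 8·2.9291 + 2·65.6277 = 204.9998

L=205.000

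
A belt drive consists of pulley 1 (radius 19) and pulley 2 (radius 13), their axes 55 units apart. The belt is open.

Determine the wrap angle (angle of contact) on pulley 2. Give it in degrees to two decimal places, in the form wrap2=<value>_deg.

wrap2=167.47_deg

open belt: β = asin((r2−r1)/C) = asin(-6/55) = -6.2629°
wrap1 = π − 2β = 192.5258°
wrap2 = π + 2β = 167.4742°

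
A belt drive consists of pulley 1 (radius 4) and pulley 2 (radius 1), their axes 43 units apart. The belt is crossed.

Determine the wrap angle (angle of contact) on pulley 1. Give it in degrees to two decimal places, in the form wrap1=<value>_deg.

wrap1=193.35_deg

crossed belt: β = asin((r1+r2)/C) = asin(5/43) = 6.6774°
wrap1 = wrap2 = π + 2β = 193.3548°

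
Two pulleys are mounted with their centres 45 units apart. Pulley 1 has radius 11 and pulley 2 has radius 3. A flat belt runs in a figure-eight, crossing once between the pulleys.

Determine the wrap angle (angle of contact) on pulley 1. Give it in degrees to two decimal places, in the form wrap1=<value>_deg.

crossed belt: β = asin((r1+r2)/C) = asin(14/45) = 18.1262°
wrap1 = wrap2 = π + 2β = 216.2524°

wrap1=216.25_deg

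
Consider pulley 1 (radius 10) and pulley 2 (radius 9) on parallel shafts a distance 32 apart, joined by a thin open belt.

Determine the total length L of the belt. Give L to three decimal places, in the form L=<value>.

open belt: β = asin((r2−r1)/C) = asin(-1/32) = -1.7908°
wrap1 = π − 2β = 183.5816°
wrap2 = π + 2β = 176.4184°
tangent length = C·cosβ = 31.9844
L = r1·wrap1 + r2·wrap2 + 2·C·cosβ = 10·3.2041 + 9·3.0791 + 2·31.9844 = 123.7215

L=123.722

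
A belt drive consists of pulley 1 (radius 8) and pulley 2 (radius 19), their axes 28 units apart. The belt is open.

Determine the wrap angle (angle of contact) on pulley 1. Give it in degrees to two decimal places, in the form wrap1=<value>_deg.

wrap1=133.74_deg

open belt: β = asin((r2−r1)/C) = asin(11/28) = 23.1324°
wrap1 = π − 2β = 133.7352°
wrap2 = π + 2β = 226.2648°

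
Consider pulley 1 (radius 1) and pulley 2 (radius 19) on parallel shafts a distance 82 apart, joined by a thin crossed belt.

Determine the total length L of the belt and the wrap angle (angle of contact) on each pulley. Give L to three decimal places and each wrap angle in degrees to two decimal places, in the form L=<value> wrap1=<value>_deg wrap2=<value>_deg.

L=231.735 wrap1=208.23_deg wrap2=208.23_deg

crossed belt: β = asin((r1+r2)/C) = asin(20/82) = 14.1170°
wrap1 = wrap2 = π + 2β = 208.2340°
tangent length = C·cosβ = 79.5236
L = (r1+r2)·wrap + 2·C·cosβ = 20·3.6344 + 2·79.5236 = 231.7345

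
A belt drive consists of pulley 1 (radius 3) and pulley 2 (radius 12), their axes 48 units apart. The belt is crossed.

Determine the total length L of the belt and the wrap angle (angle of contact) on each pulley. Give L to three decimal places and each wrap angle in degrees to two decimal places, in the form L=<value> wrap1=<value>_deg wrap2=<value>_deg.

crossed belt: β = asin((r1+r2)/C) = asin(15/48) = 18.2100°
wrap1 = wrap2 = π + 2β = 216.4199°
tangent length = C·cosβ = 45.5961
L = (r1+r2)·wrap + 2·C·cosβ = 15·3.7772 + 2·45.5961 = 147.8507

L=147.851 wrap1=216.42_deg wrap2=216.42_deg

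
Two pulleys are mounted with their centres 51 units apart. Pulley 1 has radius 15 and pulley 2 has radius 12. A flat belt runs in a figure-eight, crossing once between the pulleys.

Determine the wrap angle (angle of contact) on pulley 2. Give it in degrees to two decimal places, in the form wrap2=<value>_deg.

crossed belt: β = asin((r1+r2)/C) = asin(27/51) = 31.9657°
wrap1 = wrap2 = π + 2β = 243.9314°

wrap2=243.93_deg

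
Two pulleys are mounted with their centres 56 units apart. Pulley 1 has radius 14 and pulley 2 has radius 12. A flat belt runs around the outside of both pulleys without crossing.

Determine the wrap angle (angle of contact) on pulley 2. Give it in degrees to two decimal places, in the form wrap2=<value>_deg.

wrap2=175.91_deg

open belt: β = asin((r2−r1)/C) = asin(-2/56) = -2.0467°
wrap1 = π − 2β = 184.0934°
wrap2 = π + 2β = 175.9066°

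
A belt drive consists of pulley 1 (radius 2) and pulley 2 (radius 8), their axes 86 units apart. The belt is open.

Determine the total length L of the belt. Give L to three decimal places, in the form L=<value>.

open belt: β = asin((r2−r1)/C) = asin(6/86) = 4.0006°
wrap1 = π − 2β = 171.9987°
wrap2 = π + 2β = 188.0013°
tangent length = C·cosβ = 85.7904
L = r1·wrap1 + r2·wrap2 + 2·C·cosβ = 2·3.0019 + 8·3.2812 + 2·85.7904 = 203.8347

L=203.835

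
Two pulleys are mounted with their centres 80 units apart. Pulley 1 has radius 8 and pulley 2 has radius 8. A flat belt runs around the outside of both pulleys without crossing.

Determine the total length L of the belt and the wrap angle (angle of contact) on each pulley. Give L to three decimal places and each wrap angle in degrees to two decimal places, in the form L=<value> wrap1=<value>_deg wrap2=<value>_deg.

open belt: β = asin((r2−r1)/C) = asin(0/80) = 0.0000°
wrap1 = π − 2β = 180.0000°
wrap2 = π + 2β = 180.0000°
tangent length = C·cosβ = 80.0000
L = r1·wrap1 + r2·wrap2 + 2·C·cosβ = 8·3.1416 + 8·3.1416 + 2·80.0000 = 210.2655

L=210.265 wrap1=180.00_deg wrap2=180.00_deg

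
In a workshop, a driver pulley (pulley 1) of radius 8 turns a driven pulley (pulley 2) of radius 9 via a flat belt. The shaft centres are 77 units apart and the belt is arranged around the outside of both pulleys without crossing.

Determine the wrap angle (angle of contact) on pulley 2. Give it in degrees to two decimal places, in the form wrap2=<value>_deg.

open belt: β = asin((r2−r1)/C) = asin(1/77) = 0.7441°
wrap1 = π − 2β = 178.5118°
wrap2 = π + 2β = 181.4882°

wrap2=181.49_deg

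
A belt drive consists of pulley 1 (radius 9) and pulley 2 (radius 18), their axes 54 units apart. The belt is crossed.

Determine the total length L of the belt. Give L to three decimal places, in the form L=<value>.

crossed belt: β = asin((r1+r2)/C) = asin(27/54) = 30.0000°
wrap1 = wrap2 = π + 2β = 240.0000°
tangent length = C·cosβ = 46.7654
L = (r1+r2)·wrap + 2·C·cosβ = 27·4.1888 + 2·46.7654 = 206.6281

L=206.628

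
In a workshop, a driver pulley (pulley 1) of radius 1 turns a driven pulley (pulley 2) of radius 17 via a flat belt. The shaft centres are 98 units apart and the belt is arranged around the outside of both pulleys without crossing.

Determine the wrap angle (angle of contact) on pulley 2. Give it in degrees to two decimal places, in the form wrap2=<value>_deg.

wrap2=198.79_deg

open belt: β = asin((r2−r1)/C) = asin(16/98) = 9.3965°
wrap1 = π − 2β = 161.2070°
wrap2 = π + 2β = 198.7930°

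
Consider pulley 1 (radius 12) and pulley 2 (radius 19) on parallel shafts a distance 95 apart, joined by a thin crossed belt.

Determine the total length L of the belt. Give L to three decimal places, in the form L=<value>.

crossed belt: β = asin((r1+r2)/C) = asin(31/95) = 19.0453°
wrap1 = wrap2 = π + 2β = 218.0906°
tangent length = C·cosβ = 89.7998
L = (r1+r2)·wrap + 2·C·cosβ = 31·3.8064 + 2·89.7998 = 297.5979

L=297.598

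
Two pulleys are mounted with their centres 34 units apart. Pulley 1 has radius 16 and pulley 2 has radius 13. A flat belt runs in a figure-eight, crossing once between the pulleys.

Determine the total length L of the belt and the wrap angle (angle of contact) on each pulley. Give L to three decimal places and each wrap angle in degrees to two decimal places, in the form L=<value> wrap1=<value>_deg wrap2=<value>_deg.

L=185.855 wrap1=297.07_deg wrap2=297.07_deg

crossed belt: β = asin((r1+r2)/C) = asin(29/34) = 58.5330°
wrap1 = wrap2 = π + 2β = 297.0660°
tangent length = C·cosβ = 17.7482
L = (r1+r2)·wrap + 2·C·cosβ = 29·5.1848 + 2·17.7482 = 185.8551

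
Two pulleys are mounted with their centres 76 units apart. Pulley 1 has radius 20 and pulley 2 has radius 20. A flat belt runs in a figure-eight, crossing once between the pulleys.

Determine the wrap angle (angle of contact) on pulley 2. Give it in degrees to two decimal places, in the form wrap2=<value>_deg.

crossed belt: β = asin((r1+r2)/C) = asin(40/76) = 31.7569°
wrap1 = wrap2 = π + 2β = 243.5137°

wrap2=243.51_deg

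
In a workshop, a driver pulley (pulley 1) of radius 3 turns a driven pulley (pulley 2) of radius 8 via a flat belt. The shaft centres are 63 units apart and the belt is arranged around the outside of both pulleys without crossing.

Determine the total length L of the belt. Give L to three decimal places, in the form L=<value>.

L=160.955

open belt: β = asin((r2−r1)/C) = asin(5/63) = 4.5521°
wrap1 = π − 2β = 170.8959°
wrap2 = π + 2β = 189.1041°
tangent length = C·cosβ = 62.8013
L = r1·wrap1 + r2·wrap2 + 2·C·cosβ = 3·2.9827 + 8·3.3005 + 2·62.8013 = 160.9546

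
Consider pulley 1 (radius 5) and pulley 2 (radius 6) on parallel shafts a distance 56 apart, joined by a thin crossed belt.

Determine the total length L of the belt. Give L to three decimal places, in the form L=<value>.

crossed belt: β = asin((r1+r2)/C) = asin(11/56) = 11.3282°
wrap1 = wrap2 = π + 2β = 202.6564°
tangent length = C·cosβ = 54.9090
L = (r1+r2)·wrap + 2·C·cosβ = 11·3.5370 + 2·54.9090 = 148.7253

L=148.725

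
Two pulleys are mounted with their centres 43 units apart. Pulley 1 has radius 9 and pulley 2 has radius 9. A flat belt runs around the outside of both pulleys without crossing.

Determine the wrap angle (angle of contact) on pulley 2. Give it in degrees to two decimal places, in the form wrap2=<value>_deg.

wrap2=180.00_deg

open belt: β = asin((r2−r1)/C) = asin(0/43) = 0.0000°
wrap1 = π − 2β = 180.0000°
wrap2 = π + 2β = 180.0000°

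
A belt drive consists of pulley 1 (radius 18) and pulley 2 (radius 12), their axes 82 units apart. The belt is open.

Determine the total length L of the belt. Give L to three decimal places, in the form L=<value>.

L=258.687

open belt: β = asin((r2−r1)/C) = asin(-6/82) = -4.1961°
wrap1 = π − 2β = 188.3922°
wrap2 = π + 2β = 171.6078°
tangent length = C·cosβ = 81.7802
L = r1·wrap1 + r2·wrap2 + 2·C·cosβ = 18·3.2881 + 12·2.9951 + 2·81.7802 = 258.6870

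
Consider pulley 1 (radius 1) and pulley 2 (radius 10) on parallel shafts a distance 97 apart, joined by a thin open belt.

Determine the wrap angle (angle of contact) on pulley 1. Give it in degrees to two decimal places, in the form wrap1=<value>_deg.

wrap1=169.35_deg

open belt: β = asin((r2−r1)/C) = asin(9/97) = 5.3238°
wrap1 = π − 2β = 169.3525°
wrap2 = π + 2β = 190.6475°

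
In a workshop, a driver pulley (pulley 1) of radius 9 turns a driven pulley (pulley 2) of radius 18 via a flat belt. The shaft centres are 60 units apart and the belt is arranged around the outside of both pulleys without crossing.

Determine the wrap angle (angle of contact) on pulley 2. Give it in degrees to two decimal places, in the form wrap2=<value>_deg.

open belt: β = asin((r2−r1)/C) = asin(9/60) = 8.6269°
wrap1 = π − 2β = 162.7461°
wrap2 = π + 2β = 197.2539°

wrap2=197.25_deg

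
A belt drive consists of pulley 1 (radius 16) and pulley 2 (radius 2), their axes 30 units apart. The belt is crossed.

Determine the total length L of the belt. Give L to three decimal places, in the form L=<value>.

crossed belt: β = asin((r1+r2)/C) = asin(18/30) = 36.8699°
wrap1 = wrap2 = π + 2β = 253.7398°
tangent length = C·cosβ = 24.0000
L = (r1+r2)·wrap + 2·C·cosβ = 18·4.4286 + 2·24.0000 = 127.7147

L=127.715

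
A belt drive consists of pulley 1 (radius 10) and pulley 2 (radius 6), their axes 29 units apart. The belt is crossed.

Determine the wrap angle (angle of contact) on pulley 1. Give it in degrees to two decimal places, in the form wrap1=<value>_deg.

crossed belt: β = asin((r1+r2)/C) = asin(16/29) = 33.4854°
wrap1 = wrap2 = π + 2β = 246.9708°

wrap1=246.97_deg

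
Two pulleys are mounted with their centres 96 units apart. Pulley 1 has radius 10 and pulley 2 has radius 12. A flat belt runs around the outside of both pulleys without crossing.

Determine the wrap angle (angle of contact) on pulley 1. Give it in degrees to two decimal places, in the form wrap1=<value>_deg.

wrap1=177.61_deg

open belt: β = asin((r2−r1)/C) = asin(2/96) = 1.1937°
wrap1 = π − 2β = 177.6125°
wrap2 = π + 2β = 182.3875°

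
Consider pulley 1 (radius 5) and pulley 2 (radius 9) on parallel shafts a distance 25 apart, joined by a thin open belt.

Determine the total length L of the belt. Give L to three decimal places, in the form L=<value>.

open belt: β = asin((r2−r1)/C) = asin(4/25) = 9.2069°
wrap1 = π − 2β = 161.5862°
wrap2 = π + 2β = 198.4138°
tangent length = C·cosβ = 24.6779
L = r1·wrap1 + r2·wrap2 + 2·C·cosβ = 5·2.8202 + 9·3.4630 + 2·24.6779 = 94.6237

L=94.624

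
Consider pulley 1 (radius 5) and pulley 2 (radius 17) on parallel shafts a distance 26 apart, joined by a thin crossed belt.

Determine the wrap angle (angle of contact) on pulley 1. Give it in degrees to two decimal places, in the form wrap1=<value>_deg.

crossed belt: β = asin((r1+r2)/C) = asin(22/26) = 57.7958°
wrap1 = wrap2 = π + 2β = 295.5915°

wrap1=295.59_deg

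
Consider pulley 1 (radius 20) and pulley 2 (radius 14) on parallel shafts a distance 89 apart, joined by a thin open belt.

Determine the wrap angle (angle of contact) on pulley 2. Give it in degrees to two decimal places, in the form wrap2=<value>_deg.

wrap2=172.27_deg

open belt: β = asin((r2−r1)/C) = asin(-6/89) = -3.8656°
wrap1 = π − 2β = 187.7311°
wrap2 = π + 2β = 172.2689°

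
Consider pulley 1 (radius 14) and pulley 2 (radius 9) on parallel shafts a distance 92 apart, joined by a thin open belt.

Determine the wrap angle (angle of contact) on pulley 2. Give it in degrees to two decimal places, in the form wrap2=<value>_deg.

wrap2=173.77_deg

open belt: β = asin((r2−r1)/C) = asin(-5/92) = -3.1154°
wrap1 = π − 2β = 186.2309°
wrap2 = π + 2β = 173.7691°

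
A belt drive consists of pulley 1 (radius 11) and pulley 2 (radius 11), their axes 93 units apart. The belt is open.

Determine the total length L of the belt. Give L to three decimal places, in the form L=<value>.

open belt: β = asin((r2−r1)/C) = asin(0/93) = 0.0000°
wrap1 = π − 2β = 180.0000°
wrap2 = π + 2β = 180.0000°
tangent length = C·cosβ = 93.0000
L = r1·wrap1 + r2·wrap2 + 2·C·cosβ = 11·3.1416 + 11·3.1416 + 2·93.0000 = 255.1150

L=255.115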